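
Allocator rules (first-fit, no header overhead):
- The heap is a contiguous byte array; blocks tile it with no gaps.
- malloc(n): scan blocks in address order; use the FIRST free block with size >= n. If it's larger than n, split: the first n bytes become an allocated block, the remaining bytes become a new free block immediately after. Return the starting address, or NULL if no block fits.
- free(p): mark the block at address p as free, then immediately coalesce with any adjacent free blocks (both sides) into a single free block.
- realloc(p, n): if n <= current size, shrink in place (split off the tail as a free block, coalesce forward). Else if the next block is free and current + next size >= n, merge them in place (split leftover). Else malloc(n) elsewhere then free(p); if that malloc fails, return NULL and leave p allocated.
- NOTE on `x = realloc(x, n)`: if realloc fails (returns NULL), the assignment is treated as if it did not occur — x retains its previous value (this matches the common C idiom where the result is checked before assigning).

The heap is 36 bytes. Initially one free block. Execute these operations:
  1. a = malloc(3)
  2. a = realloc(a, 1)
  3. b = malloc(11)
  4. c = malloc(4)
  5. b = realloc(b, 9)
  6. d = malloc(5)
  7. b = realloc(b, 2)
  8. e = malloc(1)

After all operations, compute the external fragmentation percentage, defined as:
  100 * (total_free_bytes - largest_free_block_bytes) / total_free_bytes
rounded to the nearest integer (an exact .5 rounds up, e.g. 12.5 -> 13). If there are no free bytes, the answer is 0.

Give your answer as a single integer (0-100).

Answer: 35

Derivation:
Op 1: a = malloc(3) -> a = 0; heap: [0-2 ALLOC][3-35 FREE]
Op 2: a = realloc(a, 1) -> a = 0; heap: [0-0 ALLOC][1-35 FREE]
Op 3: b = malloc(11) -> b = 1; heap: [0-0 ALLOC][1-11 ALLOC][12-35 FREE]
Op 4: c = malloc(4) -> c = 12; heap: [0-0 ALLOC][1-11 ALLOC][12-15 ALLOC][16-35 FREE]
Op 5: b = realloc(b, 9) -> b = 1; heap: [0-0 ALLOC][1-9 ALLOC][10-11 FREE][12-15 ALLOC][16-35 FREE]
Op 6: d = malloc(5) -> d = 16; heap: [0-0 ALLOC][1-9 ALLOC][10-11 FREE][12-15 ALLOC][16-20 ALLOC][21-35 FREE]
Op 7: b = realloc(b, 2) -> b = 1; heap: [0-0 ALLOC][1-2 ALLOC][3-11 FREE][12-15 ALLOC][16-20 ALLOC][21-35 FREE]
Op 8: e = malloc(1) -> e = 3; heap: [0-0 ALLOC][1-2 ALLOC][3-3 ALLOC][4-11 FREE][12-15 ALLOC][16-20 ALLOC][21-35 FREE]
Free blocks: [8 15] total_free=23 largest=15 -> 100*(23-15)/23 = 800/23 ≈ 34.783 -> rounds to 35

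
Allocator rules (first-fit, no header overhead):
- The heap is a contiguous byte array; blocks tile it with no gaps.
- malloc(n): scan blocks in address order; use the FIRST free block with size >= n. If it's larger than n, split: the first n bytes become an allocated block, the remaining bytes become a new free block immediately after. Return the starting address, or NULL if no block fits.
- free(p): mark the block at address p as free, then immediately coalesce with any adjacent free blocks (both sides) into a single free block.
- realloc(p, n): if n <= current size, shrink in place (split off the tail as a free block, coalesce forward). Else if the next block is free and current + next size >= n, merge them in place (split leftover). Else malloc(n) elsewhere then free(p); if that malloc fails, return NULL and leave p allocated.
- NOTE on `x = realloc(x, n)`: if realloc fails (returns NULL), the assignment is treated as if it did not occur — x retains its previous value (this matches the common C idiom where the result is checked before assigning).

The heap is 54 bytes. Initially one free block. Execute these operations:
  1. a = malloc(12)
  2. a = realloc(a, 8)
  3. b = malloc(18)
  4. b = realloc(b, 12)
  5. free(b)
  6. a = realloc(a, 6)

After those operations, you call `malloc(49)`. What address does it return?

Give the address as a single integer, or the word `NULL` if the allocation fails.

Answer: NULL

Derivation:
Op 1: a = malloc(12) -> a = 0; heap: [0-11 ALLOC][12-53 FREE]
Op 2: a = realloc(a, 8) -> a = 0; heap: [0-7 ALLOC][8-53 FREE]
Op 3: b = malloc(18) -> b = 8; heap: [0-7 ALLOC][8-25 ALLOC][26-53 FREE]
Op 4: b = realloc(b, 12) -> b = 8; heap: [0-7 ALLOC][8-19 ALLOC][20-53 FREE]
Op 5: free(b) -> (freed b); heap: [0-7 ALLOC][8-53 FREE]
Op 6: a = realloc(a, 6) -> a = 0; heap: [0-5 ALLOC][6-53 FREE]
malloc(49): first-fit scan over [0-5 ALLOC][6-53 FREE] -> NULL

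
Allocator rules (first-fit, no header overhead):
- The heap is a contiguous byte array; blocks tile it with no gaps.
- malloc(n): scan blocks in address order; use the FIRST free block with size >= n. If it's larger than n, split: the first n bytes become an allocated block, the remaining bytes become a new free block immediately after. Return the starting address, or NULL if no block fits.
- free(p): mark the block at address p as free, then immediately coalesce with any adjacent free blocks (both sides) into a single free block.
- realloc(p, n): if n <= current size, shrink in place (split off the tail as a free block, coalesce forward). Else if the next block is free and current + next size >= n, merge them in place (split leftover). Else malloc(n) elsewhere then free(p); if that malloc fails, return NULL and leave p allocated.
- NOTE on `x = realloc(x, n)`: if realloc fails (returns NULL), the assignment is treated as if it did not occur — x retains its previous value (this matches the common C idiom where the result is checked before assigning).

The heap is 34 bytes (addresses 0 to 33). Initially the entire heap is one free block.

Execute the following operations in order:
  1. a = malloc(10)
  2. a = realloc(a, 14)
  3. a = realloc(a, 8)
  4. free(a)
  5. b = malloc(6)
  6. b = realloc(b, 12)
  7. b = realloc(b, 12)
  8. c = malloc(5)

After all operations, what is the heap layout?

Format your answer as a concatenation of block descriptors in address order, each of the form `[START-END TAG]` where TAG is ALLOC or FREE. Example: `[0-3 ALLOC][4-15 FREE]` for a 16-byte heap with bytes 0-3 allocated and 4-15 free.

Op 1: a = malloc(10) -> a = 0; heap: [0-9 ALLOC][10-33 FREE]
Op 2: a = realloc(a, 14) -> a = 0; heap: [0-13 ALLOC][14-33 FREE]
Op 3: a = realloc(a, 8) -> a = 0; heap: [0-7 ALLOC][8-33 FREE]
Op 4: free(a) -> (freed a); heap: [0-33 FREE]
Op 5: b = malloc(6) -> b = 0; heap: [0-5 ALLOC][6-33 FREE]
Op 6: b = realloc(b, 12) -> b = 0; heap: [0-11 ALLOC][12-33 FREE]
Op 7: b = realloc(b, 12) -> b = 0; heap: [0-11 ALLOC][12-33 FREE]
Op 8: c = malloc(5) -> c = 12; heap: [0-11 ALLOC][12-16 ALLOC][17-33 FREE]

Answer: [0-11 ALLOC][12-16 ALLOC][17-33 FREE]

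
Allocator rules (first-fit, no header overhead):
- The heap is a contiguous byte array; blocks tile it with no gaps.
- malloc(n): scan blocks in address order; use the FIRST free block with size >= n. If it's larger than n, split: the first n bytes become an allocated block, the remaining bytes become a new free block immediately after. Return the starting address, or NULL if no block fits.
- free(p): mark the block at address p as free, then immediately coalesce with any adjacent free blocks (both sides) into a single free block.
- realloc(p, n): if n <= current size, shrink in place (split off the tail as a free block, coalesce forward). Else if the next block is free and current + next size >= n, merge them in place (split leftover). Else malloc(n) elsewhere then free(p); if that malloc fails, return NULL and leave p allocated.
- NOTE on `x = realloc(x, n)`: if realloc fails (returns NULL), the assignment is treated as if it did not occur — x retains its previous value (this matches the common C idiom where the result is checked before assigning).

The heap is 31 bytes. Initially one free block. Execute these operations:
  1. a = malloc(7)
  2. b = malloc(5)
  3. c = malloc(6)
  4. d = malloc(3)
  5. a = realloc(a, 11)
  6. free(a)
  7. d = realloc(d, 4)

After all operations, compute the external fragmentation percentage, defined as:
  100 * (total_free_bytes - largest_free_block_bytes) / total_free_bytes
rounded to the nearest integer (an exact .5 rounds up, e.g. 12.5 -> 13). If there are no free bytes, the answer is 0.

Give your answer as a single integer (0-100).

Answer: 44

Derivation:
Op 1: a = malloc(7) -> a = 0; heap: [0-6 ALLOC][7-30 FREE]
Op 2: b = malloc(5) -> b = 7; heap: [0-6 ALLOC][7-11 ALLOC][12-30 FREE]
Op 3: c = malloc(6) -> c = 12; heap: [0-6 ALLOC][7-11 ALLOC][12-17 ALLOC][18-30 FREE]
Op 4: d = malloc(3) -> d = 18; heap: [0-6 ALLOC][7-11 ALLOC][12-17 ALLOC][18-20 ALLOC][21-30 FREE]
Op 5: a = realloc(a, 11) -> NULL (a unchanged); heap: [0-6 ALLOC][7-11 ALLOC][12-17 ALLOC][18-20 ALLOC][21-30 FREE]
Op 6: free(a) -> (freed a); heap: [0-6 FREE][7-11 ALLOC][12-17 ALLOC][18-20 ALLOC][21-30 FREE]
Op 7: d = realloc(d, 4) -> d = 18; heap: [0-6 FREE][7-11 ALLOC][12-17 ALLOC][18-21 ALLOC][22-30 FREE]
Free blocks: [7 9] total_free=16 largest=9 -> 100*(16-9)/16 = 700/16 = 43.75 -> rounds to 44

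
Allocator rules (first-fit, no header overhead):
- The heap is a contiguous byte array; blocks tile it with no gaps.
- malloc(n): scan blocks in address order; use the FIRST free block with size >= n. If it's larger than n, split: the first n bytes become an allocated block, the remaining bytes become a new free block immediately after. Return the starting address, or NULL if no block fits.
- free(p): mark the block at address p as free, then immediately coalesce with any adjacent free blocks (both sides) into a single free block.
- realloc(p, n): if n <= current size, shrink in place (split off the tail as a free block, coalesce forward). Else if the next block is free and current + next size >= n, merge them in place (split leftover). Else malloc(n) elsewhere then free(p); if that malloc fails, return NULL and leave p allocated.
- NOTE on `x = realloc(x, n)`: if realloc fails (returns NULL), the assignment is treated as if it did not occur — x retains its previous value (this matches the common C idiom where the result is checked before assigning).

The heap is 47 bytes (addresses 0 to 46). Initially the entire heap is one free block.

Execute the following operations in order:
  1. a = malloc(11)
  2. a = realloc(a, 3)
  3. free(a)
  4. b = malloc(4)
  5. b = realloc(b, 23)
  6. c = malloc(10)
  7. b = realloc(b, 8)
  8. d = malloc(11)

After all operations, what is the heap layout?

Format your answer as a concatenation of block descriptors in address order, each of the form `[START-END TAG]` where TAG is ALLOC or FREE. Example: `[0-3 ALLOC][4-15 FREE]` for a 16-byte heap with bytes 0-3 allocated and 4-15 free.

Answer: [0-7 ALLOC][8-18 ALLOC][19-22 FREE][23-32 ALLOC][33-46 FREE]

Derivation:
Op 1: a = malloc(11) -> a = 0; heap: [0-10 ALLOC][11-46 FREE]
Op 2: a = realloc(a, 3) -> a = 0; heap: [0-2 ALLOC][3-46 FREE]
Op 3: free(a) -> (freed a); heap: [0-46 FREE]
Op 4: b = malloc(4) -> b = 0; heap: [0-3 ALLOC][4-46 FREE]
Op 5: b = realloc(b, 23) -> b = 0; heap: [0-22 ALLOC][23-46 FREE]
Op 6: c = malloc(10) -> c = 23; heap: [0-22 ALLOC][23-32 ALLOC][33-46 FREE]
Op 7: b = realloc(b, 8) -> b = 0; heap: [0-7 ALLOC][8-22 FREE][23-32 ALLOC][33-46 FREE]
Op 8: d = malloc(11) -> d = 8; heap: [0-7 ALLOC][8-18 ALLOC][19-22 FREE][23-32 ALLOC][33-46 FREE]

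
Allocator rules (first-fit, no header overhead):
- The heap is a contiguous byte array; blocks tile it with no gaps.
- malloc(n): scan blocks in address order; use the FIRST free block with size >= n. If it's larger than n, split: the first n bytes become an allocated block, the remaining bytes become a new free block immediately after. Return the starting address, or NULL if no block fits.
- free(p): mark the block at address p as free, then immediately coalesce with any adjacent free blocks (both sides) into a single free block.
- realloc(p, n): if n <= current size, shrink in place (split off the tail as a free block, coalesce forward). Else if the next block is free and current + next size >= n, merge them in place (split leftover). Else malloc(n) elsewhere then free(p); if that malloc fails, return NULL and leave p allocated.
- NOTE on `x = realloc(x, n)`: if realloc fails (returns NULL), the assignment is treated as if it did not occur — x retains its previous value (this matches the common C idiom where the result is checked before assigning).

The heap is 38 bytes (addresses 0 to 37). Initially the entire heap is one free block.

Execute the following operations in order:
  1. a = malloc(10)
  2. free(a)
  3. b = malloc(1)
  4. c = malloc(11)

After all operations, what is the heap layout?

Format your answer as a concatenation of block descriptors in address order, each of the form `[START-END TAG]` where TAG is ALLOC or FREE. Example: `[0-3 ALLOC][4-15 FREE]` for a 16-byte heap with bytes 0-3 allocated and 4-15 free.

Op 1: a = malloc(10) -> a = 0; heap: [0-9 ALLOC][10-37 FREE]
Op 2: free(a) -> (freed a); heap: [0-37 FREE]
Op 3: b = malloc(1) -> b = 0; heap: [0-0 ALLOC][1-37 FREE]
Op 4: c = malloc(11) -> c = 1; heap: [0-0 ALLOC][1-11 ALLOC][12-37 FREE]

Answer: [0-0 ALLOC][1-11 ALLOC][12-37 FREE]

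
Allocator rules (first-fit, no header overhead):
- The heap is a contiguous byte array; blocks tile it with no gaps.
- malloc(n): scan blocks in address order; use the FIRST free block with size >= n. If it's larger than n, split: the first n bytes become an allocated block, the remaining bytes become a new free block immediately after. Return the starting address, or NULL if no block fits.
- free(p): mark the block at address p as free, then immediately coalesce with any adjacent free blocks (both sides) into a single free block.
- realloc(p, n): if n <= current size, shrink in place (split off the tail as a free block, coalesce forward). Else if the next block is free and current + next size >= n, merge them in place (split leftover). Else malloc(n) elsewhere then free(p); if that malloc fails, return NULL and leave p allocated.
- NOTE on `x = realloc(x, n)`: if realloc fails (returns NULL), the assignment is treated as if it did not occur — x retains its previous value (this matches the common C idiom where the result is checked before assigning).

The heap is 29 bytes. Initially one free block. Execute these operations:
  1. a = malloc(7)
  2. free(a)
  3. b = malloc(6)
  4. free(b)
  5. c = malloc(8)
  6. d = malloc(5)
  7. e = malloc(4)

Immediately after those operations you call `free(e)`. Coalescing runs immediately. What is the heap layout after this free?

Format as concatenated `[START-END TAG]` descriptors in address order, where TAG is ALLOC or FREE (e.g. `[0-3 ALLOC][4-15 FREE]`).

Op 1: a = malloc(7) -> a = 0; heap: [0-6 ALLOC][7-28 FREE]
Op 2: free(a) -> (freed a); heap: [0-28 FREE]
Op 3: b = malloc(6) -> b = 0; heap: [0-5 ALLOC][6-28 FREE]
Op 4: free(b) -> (freed b); heap: [0-28 FREE]
Op 5: c = malloc(8) -> c = 0; heap: [0-7 ALLOC][8-28 FREE]
Op 6: d = malloc(5) -> d = 8; heap: [0-7 ALLOC][8-12 ALLOC][13-28 FREE]
Op 7: e = malloc(4) -> e = 13; heap: [0-7 ALLOC][8-12 ALLOC][13-16 ALLOC][17-28 FREE]
free(e): e = 13 -> block [13-16 ALLOC]; mark free, coalesce with adjacent free neighbors -> [0-7 ALLOC][8-12 ALLOC][13-28 FREE]

Answer: [0-7 ALLOC][8-12 ALLOC][13-28 FREE]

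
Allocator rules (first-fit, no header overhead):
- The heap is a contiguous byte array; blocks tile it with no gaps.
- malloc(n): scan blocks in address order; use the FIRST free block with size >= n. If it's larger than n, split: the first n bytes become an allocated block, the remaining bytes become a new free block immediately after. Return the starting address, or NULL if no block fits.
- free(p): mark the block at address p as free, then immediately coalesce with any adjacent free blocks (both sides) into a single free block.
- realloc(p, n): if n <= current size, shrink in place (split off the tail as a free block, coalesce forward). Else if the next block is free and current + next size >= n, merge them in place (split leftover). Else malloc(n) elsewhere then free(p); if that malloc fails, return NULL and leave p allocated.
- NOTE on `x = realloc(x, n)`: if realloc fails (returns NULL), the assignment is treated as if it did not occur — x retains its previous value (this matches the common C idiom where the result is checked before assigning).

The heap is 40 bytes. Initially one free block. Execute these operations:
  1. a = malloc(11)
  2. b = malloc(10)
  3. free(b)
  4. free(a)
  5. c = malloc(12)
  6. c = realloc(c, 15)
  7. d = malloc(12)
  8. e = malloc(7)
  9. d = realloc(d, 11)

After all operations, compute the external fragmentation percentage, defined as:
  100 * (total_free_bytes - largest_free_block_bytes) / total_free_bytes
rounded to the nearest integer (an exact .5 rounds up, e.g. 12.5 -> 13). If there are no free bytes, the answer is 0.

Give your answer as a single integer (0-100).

Answer: 14

Derivation:
Op 1: a = malloc(11) -> a = 0; heap: [0-10 ALLOC][11-39 FREE]
Op 2: b = malloc(10) -> b = 11; heap: [0-10 ALLOC][11-20 ALLOC][21-39 FREE]
Op 3: free(b) -> (freed b); heap: [0-10 ALLOC][11-39 FREE]
Op 4: free(a) -> (freed a); heap: [0-39 FREE]
Op 5: c = malloc(12) -> c = 0; heap: [0-11 ALLOC][12-39 FREE]
Op 6: c = realloc(c, 15) -> c = 0; heap: [0-14 ALLOC][15-39 FREE]
Op 7: d = malloc(12) -> d = 15; heap: [0-14 ALLOC][15-26 ALLOC][27-39 FREE]
Op 8: e = malloc(7) -> e = 27; heap: [0-14 ALLOC][15-26 ALLOC][27-33 ALLOC][34-39 FREE]
Op 9: d = realloc(d, 11) -> d = 15; heap: [0-14 ALLOC][15-25 ALLOC][26-26 FREE][27-33 ALLOC][34-39 FREE]
Free blocks: [1 6] total_free=7 largest=6 -> 100*(7-6)/7 = 100/7 ≈ 14.286 -> rounds to 14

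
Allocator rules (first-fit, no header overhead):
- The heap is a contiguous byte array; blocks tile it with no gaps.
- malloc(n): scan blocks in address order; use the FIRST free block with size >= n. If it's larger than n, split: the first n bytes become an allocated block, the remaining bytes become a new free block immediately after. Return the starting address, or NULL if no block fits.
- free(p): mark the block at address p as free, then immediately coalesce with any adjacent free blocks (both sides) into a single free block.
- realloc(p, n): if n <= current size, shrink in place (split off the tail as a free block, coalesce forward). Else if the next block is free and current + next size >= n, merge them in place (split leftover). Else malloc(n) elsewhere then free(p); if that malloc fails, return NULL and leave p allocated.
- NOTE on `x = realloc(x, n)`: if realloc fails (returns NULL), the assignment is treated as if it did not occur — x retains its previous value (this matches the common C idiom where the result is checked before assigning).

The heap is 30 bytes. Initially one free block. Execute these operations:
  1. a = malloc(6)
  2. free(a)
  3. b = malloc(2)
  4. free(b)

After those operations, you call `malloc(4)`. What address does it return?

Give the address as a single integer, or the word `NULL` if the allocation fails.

Op 1: a = malloc(6) -> a = 0; heap: [0-5 ALLOC][6-29 FREE]
Op 2: free(a) -> (freed a); heap: [0-29 FREE]
Op 3: b = malloc(2) -> b = 0; heap: [0-1 ALLOC][2-29 FREE]
Op 4: free(b) -> (freed b); heap: [0-29 FREE]
malloc(4): first-fit scan over [0-29 FREE] -> 0

Answer: 0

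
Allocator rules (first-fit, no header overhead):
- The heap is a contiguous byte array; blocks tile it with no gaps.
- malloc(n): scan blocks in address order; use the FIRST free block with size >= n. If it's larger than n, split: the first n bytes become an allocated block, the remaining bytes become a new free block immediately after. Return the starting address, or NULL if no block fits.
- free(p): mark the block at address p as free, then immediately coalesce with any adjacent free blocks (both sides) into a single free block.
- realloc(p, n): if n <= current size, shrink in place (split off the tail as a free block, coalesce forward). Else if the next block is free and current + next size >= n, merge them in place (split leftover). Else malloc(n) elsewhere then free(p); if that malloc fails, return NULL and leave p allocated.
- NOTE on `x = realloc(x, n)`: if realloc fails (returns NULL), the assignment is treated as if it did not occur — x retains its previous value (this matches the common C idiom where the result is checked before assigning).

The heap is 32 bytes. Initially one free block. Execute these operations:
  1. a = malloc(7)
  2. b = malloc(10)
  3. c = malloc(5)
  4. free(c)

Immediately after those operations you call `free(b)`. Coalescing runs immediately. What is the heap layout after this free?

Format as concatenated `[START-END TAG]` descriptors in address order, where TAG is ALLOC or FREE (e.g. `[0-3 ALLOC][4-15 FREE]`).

Answer: [0-6 ALLOC][7-31 FREE]

Derivation:
Op 1: a = malloc(7) -> a = 0; heap: [0-6 ALLOC][7-31 FREE]
Op 2: b = malloc(10) -> b = 7; heap: [0-6 ALLOC][7-16 ALLOC][17-31 FREE]
Op 3: c = malloc(5) -> c = 17; heap: [0-6 ALLOC][7-16 ALLOC][17-21 ALLOC][22-31 FREE]
Op 4: free(c) -> (freed c); heap: [0-6 ALLOC][7-16 ALLOC][17-31 FREE]
free(b): b = 7 -> block [7-16 ALLOC]; mark free, coalesce with adjacent free neighbors -> [0-6 ALLOC][7-31 FREE]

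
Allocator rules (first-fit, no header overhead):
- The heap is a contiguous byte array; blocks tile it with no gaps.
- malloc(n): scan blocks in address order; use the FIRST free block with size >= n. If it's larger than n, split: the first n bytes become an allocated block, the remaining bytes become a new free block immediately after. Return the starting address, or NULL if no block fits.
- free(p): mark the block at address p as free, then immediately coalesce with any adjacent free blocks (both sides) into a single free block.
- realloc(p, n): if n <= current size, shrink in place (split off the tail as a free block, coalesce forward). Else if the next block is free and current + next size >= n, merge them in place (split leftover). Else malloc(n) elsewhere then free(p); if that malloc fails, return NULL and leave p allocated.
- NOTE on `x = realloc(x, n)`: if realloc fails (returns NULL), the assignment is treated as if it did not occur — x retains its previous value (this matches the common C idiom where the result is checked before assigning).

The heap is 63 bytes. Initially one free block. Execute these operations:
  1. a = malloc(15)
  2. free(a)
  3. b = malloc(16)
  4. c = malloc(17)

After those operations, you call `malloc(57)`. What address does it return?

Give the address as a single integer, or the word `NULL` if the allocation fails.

Answer: NULL

Derivation:
Op 1: a = malloc(15) -> a = 0; heap: [0-14 ALLOC][15-62 FREE]
Op 2: free(a) -> (freed a); heap: [0-62 FREE]
Op 3: b = malloc(16) -> b = 0; heap: [0-15 ALLOC][16-62 FREE]
Op 4: c = malloc(17) -> c = 16; heap: [0-15 ALLOC][16-32 ALLOC][33-62 FREE]
malloc(57): first-fit scan over [0-15 ALLOC][16-32 ALLOC][33-62 FREE] -> NULL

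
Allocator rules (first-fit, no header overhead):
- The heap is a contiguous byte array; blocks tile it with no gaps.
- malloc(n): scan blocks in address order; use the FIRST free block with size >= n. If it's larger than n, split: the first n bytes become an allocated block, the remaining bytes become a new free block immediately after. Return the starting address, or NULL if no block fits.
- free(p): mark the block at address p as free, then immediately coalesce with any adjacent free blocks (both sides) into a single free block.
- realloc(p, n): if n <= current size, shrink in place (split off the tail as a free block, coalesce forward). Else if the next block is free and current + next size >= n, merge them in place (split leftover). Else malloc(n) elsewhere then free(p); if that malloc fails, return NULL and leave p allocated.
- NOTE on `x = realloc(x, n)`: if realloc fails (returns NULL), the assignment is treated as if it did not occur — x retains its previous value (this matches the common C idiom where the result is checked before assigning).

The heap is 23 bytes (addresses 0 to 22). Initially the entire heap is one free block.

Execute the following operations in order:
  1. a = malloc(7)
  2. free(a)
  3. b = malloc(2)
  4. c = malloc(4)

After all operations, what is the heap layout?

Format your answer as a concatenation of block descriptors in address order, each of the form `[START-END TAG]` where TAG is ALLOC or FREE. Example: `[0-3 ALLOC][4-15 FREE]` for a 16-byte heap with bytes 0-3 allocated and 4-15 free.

Op 1: a = malloc(7) -> a = 0; heap: [0-6 ALLOC][7-22 FREE]
Op 2: free(a) -> (freed a); heap: [0-22 FREE]
Op 3: b = malloc(2) -> b = 0; heap: [0-1 ALLOC][2-22 FREE]
Op 4: c = malloc(4) -> c = 2; heap: [0-1 ALLOC][2-5 ALLOC][6-22 FREE]

Answer: [0-1 ALLOC][2-5 ALLOC][6-22 FREE]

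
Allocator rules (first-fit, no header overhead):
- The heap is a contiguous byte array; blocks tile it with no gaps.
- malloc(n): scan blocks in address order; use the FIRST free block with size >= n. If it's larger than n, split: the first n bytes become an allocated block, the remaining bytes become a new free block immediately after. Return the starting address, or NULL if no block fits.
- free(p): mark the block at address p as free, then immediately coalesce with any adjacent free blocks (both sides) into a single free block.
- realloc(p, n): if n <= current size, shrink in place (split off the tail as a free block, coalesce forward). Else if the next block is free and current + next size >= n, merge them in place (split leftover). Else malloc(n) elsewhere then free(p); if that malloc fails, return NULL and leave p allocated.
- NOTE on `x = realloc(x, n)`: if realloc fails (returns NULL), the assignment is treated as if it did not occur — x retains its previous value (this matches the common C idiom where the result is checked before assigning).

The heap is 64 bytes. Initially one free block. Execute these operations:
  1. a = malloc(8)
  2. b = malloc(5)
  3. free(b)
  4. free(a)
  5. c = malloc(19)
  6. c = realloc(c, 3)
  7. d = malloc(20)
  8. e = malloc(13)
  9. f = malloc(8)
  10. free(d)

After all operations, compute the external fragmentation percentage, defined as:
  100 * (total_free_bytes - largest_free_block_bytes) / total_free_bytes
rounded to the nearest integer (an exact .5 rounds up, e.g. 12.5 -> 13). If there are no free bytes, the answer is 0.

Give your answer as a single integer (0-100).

Answer: 50

Derivation:
Op 1: a = malloc(8) -> a = 0; heap: [0-7 ALLOC][8-63 FREE]
Op 2: b = malloc(5) -> b = 8; heap: [0-7 ALLOC][8-12 ALLOC][13-63 FREE]
Op 3: free(b) -> (freed b); heap: [0-7 ALLOC][8-63 FREE]
Op 4: free(a) -> (freed a); heap: [0-63 FREE]
Op 5: c = malloc(19) -> c = 0; heap: [0-18 ALLOC][19-63 FREE]
Op 6: c = realloc(c, 3) -> c = 0; heap: [0-2 ALLOC][3-63 FREE]
Op 7: d = malloc(20) -> d = 3; heap: [0-2 ALLOC][3-22 ALLOC][23-63 FREE]
Op 8: e = malloc(13) -> e = 23; heap: [0-2 ALLOC][3-22 ALLOC][23-35 ALLOC][36-63 FREE]
Op 9: f = malloc(8) -> f = 36; heap: [0-2 ALLOC][3-22 ALLOC][23-35 ALLOC][36-43 ALLOC][44-63 FREE]
Op 10: free(d) -> (freed d); heap: [0-2 ALLOC][3-22 FREE][23-35 ALLOC][36-43 ALLOC][44-63 FREE]
Free blocks: [20 20] total_free=40 largest=20 -> 100*(40-20)/40 = 2000/40 = 50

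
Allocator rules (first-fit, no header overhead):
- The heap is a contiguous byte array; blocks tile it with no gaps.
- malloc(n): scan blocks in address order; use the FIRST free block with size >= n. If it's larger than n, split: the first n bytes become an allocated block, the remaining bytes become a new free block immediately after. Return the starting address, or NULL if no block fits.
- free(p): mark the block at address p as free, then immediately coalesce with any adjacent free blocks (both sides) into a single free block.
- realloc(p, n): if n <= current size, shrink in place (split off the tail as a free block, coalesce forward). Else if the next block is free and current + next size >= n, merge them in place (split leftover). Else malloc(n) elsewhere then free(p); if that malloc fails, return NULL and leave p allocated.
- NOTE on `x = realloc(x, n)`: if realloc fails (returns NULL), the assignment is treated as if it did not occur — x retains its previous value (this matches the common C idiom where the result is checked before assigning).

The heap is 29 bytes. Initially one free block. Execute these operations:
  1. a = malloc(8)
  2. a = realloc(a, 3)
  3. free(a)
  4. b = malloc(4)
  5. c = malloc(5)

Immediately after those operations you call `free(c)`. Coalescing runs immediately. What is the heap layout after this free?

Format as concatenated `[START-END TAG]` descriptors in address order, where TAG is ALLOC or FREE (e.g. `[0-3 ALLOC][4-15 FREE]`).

Answer: [0-3 ALLOC][4-28 FREE]

Derivation:
Op 1: a = malloc(8) -> a = 0; heap: [0-7 ALLOC][8-28 FREE]
Op 2: a = realloc(a, 3) -> a = 0; heap: [0-2 ALLOC][3-28 FREE]
Op 3: free(a) -> (freed a); heap: [0-28 FREE]
Op 4: b = malloc(4) -> b = 0; heap: [0-3 ALLOC][4-28 FREE]
Op 5: c = malloc(5) -> c = 4; heap: [0-3 ALLOC][4-8 ALLOC][9-28 FREE]
free(c): c = 4 -> block [4-8 ALLOC]; mark free, coalesce with adjacent free neighbors -> [0-3 ALLOC][4-28 FREE]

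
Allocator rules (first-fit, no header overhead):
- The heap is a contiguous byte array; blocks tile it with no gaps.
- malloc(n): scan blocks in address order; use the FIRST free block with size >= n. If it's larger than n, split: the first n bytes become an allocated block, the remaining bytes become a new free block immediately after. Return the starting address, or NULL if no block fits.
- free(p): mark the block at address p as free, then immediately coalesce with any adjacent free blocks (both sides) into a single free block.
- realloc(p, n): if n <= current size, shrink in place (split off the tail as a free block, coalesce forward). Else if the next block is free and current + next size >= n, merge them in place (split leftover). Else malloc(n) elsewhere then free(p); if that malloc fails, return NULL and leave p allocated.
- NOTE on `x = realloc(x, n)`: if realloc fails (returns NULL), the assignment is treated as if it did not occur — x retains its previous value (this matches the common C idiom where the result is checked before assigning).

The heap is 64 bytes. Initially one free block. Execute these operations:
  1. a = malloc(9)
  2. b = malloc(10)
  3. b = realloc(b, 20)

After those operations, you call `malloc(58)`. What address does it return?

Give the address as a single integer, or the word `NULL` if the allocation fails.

Answer: NULL

Derivation:
Op 1: a = malloc(9) -> a = 0; heap: [0-8 ALLOC][9-63 FREE]
Op 2: b = malloc(10) -> b = 9; heap: [0-8 ALLOC][9-18 ALLOC][19-63 FREE]
Op 3: b = realloc(b, 20) -> b = 9; heap: [0-8 ALLOC][9-28 ALLOC][29-63 FREE]
malloc(58): first-fit scan over [0-8 ALLOC][9-28 ALLOC][29-63 FREE] -> NULL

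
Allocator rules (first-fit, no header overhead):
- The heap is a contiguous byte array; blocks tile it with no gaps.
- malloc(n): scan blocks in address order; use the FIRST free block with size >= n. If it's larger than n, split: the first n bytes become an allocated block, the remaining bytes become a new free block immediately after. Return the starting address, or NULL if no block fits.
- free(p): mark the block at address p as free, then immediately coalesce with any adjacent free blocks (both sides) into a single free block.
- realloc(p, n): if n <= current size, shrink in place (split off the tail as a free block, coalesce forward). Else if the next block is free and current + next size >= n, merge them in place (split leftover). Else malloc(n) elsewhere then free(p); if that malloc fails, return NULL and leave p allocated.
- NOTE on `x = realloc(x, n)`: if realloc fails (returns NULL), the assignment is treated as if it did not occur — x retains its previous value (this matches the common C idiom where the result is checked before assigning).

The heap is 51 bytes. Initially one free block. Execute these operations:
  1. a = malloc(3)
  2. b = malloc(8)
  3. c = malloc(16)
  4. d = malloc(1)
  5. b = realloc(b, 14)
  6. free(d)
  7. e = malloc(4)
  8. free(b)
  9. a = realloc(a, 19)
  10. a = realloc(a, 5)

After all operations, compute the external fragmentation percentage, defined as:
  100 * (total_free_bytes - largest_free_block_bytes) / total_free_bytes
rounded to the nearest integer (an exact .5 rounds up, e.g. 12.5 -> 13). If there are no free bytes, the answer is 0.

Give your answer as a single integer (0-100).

Answer: 27

Derivation:
Op 1: a = malloc(3) -> a = 0; heap: [0-2 ALLOC][3-50 FREE]
Op 2: b = malloc(8) -> b = 3; heap: [0-2 ALLOC][3-10 ALLOC][11-50 FREE]
Op 3: c = malloc(16) -> c = 11; heap: [0-2 ALLOC][3-10 ALLOC][11-26 ALLOC][27-50 FREE]
Op 4: d = malloc(1) -> d = 27; heap: [0-2 ALLOC][3-10 ALLOC][11-26 ALLOC][27-27 ALLOC][28-50 FREE]
Op 5: b = realloc(b, 14) -> b = 28; heap: [0-2 ALLOC][3-10 FREE][11-26 ALLOC][27-27 ALLOC][28-41 ALLOC][42-50 FREE]
Op 6: free(d) -> (freed d); heap: [0-2 ALLOC][3-10 FREE][11-26 ALLOC][27-27 FREE][28-41 ALLOC][42-50 FREE]
Op 7: e = malloc(4) -> e = 3; heap: [0-2 ALLOC][3-6 ALLOC][7-10 FREE][11-26 ALLOC][27-27 FREE][28-41 ALLOC][42-50 FREE]
Op 8: free(b) -> (freed b); heap: [0-2 ALLOC][3-6 ALLOC][7-10 FREE][11-26 ALLOC][27-50 FREE]
Op 9: a = realloc(a, 19) -> a = 27; heap: [0-2 FREE][3-6 ALLOC][7-10 FREE][11-26 ALLOC][27-45 ALLOC][46-50 FREE]
Op 10: a = realloc(a, 5) -> a = 27; heap: [0-2 FREE][3-6 ALLOC][7-10 FREE][11-26 ALLOC][27-31 ALLOC][32-50 FREE]
Free blocks: [3 4 19] total_free=26 largest=19 -> 100*(26-19)/26 = 700/26 ≈ 26.923 -> rounds to 27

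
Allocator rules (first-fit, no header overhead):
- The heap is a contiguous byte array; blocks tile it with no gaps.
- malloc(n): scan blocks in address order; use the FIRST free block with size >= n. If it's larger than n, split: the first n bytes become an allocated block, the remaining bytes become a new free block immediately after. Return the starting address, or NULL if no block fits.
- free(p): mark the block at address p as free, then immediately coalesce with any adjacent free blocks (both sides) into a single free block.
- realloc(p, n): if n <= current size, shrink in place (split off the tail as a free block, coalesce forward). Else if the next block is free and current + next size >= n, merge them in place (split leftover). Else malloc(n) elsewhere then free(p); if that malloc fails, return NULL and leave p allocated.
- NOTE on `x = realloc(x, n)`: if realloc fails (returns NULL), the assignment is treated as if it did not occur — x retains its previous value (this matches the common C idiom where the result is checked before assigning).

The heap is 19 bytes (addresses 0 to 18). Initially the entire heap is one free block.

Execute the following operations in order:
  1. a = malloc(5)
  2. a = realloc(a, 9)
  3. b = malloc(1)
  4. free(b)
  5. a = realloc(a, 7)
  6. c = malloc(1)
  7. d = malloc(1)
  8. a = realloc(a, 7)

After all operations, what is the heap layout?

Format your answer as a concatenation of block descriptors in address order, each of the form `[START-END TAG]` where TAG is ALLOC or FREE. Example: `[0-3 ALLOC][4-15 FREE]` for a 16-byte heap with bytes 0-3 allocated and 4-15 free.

Answer: [0-6 ALLOC][7-7 ALLOC][8-8 ALLOC][9-18 FREE]

Derivation:
Op 1: a = malloc(5) -> a = 0; heap: [0-4 ALLOC][5-18 FREE]
Op 2: a = realloc(a, 9) -> a = 0; heap: [0-8 ALLOC][9-18 FREE]
Op 3: b = malloc(1) -> b = 9; heap: [0-8 ALLOC][9-9 ALLOC][10-18 FREE]
Op 4: free(b) -> (freed b); heap: [0-8 ALLOC][9-18 FREE]
Op 5: a = realloc(a, 7) -> a = 0; heap: [0-6 ALLOC][7-18 FREE]
Op 6: c = malloc(1) -> c = 7; heap: [0-6 ALLOC][7-7 ALLOC][8-18 FREE]
Op 7: d = malloc(1) -> d = 8; heap: [0-6 ALLOC][7-7 ALLOC][8-8 ALLOC][9-18 FREE]
Op 8: a = realloc(a, 7) -> a = 0; heap: [0-6 ALLOC][7-7 ALLOC][8-8 ALLOC][9-18 FREE]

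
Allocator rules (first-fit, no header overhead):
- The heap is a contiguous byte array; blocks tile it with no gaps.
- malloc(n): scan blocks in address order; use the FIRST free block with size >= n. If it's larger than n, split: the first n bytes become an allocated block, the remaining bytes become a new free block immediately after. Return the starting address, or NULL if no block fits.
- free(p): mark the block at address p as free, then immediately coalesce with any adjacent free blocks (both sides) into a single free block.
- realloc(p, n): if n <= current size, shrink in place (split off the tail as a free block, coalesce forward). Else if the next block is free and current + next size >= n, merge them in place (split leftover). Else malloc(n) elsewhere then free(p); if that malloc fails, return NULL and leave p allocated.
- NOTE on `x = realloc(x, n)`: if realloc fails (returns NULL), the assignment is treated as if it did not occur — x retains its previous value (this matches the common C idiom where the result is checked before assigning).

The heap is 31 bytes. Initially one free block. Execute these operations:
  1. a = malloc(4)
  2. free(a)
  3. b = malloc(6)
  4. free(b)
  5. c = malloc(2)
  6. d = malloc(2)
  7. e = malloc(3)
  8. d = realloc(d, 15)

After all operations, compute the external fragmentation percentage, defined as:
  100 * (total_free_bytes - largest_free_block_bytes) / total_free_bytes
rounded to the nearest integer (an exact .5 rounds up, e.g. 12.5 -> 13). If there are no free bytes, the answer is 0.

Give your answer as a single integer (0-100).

Op 1: a = malloc(4) -> a = 0; heap: [0-3 ALLOC][4-30 FREE]
Op 2: free(a) -> (freed a); heap: [0-30 FREE]
Op 3: b = malloc(6) -> b = 0; heap: [0-5 ALLOC][6-30 FREE]
Op 4: free(b) -> (freed b); heap: [0-30 FREE]
Op 5: c = malloc(2) -> c = 0; heap: [0-1 ALLOC][2-30 FREE]
Op 6: d = malloc(2) -> d = 2; heap: [0-1 ALLOC][2-3 ALLOC][4-30 FREE]
Op 7: e = malloc(3) -> e = 4; heap: [0-1 ALLOC][2-3 ALLOC][4-6 ALLOC][7-30 FREE]
Op 8: d = realloc(d, 15) -> d = 7; heap: [0-1 ALLOC][2-3 FREE][4-6 ALLOC][7-21 ALLOC][22-30 FREE]
Free blocks: [2 9] total_free=11 largest=9 -> 100*(11-9)/11 = 200/11 ≈ 18.182 -> rounds to 18

Answer: 18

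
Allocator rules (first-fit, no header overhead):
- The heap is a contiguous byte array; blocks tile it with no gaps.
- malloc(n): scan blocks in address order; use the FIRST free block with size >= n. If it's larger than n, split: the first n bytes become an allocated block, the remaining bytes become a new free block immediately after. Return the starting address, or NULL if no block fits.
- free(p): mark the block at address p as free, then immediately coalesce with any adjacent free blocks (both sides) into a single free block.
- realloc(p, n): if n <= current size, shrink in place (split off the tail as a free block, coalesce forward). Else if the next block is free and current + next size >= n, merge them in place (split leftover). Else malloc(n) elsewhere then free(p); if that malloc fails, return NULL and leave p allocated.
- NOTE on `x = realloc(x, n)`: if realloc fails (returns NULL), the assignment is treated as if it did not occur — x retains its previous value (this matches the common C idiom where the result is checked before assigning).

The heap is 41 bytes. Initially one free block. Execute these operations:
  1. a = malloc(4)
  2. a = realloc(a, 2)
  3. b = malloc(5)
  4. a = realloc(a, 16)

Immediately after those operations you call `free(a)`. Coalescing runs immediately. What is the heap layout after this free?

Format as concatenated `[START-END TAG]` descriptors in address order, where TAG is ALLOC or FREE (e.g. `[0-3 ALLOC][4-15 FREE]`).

Answer: [0-1 FREE][2-6 ALLOC][7-40 FREE]

Derivation:
Op 1: a = malloc(4) -> a = 0; heap: [0-3 ALLOC][4-40 FREE]
Op 2: a = realloc(a, 2) -> a = 0; heap: [0-1 ALLOC][2-40 FREE]
Op 3: b = malloc(5) -> b = 2; heap: [0-1 ALLOC][2-6 ALLOC][7-40 FREE]
Op 4: a = realloc(a, 16) -> a = 7; heap: [0-1 FREE][2-6 ALLOC][7-22 ALLOC][23-40 FREE]
free(a): a = 7 -> block [7-22 ALLOC]; mark free, coalesce with adjacent free neighbors -> [0-1 FREE][2-6 ALLOC][7-40 FREE]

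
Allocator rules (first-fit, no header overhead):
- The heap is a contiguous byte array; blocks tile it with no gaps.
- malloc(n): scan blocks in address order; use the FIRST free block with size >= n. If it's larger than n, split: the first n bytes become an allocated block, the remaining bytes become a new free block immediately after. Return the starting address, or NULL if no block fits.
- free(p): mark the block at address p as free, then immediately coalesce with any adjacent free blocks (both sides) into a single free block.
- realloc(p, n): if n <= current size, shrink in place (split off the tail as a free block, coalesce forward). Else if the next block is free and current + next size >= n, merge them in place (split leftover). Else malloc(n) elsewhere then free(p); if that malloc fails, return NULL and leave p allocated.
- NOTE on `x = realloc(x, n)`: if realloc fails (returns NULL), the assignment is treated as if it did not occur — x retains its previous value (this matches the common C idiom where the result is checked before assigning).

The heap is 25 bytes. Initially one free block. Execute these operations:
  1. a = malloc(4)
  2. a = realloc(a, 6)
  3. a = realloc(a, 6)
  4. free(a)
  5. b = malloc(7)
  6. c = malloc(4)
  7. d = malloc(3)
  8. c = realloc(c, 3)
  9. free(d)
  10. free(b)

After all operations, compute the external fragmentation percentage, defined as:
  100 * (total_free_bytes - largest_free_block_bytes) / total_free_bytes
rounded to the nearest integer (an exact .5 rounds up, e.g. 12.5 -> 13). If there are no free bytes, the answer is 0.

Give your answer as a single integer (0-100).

Op 1: a = malloc(4) -> a = 0; heap: [0-3 ALLOC][4-24 FREE]
Op 2: a = realloc(a, 6) -> a = 0; heap: [0-5 ALLOC][6-24 FREE]
Op 3: a = realloc(a, 6) -> a = 0; heap: [0-5 ALLOC][6-24 FREE]
Op 4: free(a) -> (freed a); heap: [0-24 FREE]
Op 5: b = malloc(7) -> b = 0; heap: [0-6 ALLOC][7-24 FREE]
Op 6: c = malloc(4) -> c = 7; heap: [0-6 ALLOC][7-10 ALLOC][11-24 FREE]
Op 7: d = malloc(3) -> d = 11; heap: [0-6 ALLOC][7-10 ALLOC][11-13 ALLOC][14-24 FREE]
Op 8: c = realloc(c, 3) -> c = 7; heap: [0-6 ALLOC][7-9 ALLOC][10-10 FREE][11-13 ALLOC][14-24 FREE]
Op 9: free(d) -> (freed d); heap: [0-6 ALLOC][7-9 ALLOC][10-24 FREE]
Op 10: free(b) -> (freed b); heap: [0-6 FREE][7-9 ALLOC][10-24 FREE]
Free blocks: [7 15] total_free=22 largest=15 -> 100*(22-15)/22 = 700/22 ≈ 31.818 -> rounds to 32

Answer: 32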